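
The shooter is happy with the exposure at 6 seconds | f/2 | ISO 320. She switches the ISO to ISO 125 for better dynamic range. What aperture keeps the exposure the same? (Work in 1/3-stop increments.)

ISO: 320 → 250 → 200 → 160 → 125 — 1 1/3 stops dropped (darker).
Need 1 1/3 stops brighter from the aperture: f/2 → f/1.8 → f/1.6 → f/1.4 → f/1.2.

f/1.2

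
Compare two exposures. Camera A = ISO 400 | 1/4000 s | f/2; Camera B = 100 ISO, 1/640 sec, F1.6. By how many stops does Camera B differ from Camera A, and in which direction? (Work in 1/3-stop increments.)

1 1/3 stops brighter

Aperture: f/2 → f/1.8 → f/1.6 — 2/3 stop wider (brighter).
Shutter speed: 1/4000 → 1/3200 → 1/2500 → 1/2000 → 1/1600 → 1/1250 → 1/1000 → 1/800 → 1/640 — 2 2/3 stops longer (brighter).
ISO: 400 → 320 → 250 → 200 → 160 → 125 → 100 — 2 stops dropped (darker).
Net: +2/3 +2 2/3 −2 = +1 1/3 stops.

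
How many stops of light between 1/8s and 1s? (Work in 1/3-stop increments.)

1/8 → 1/6 → 1/5 → 1/4 → 0.3 → 0.4 → 0.5 → 0.6 → 0.8 → 1 — count the steps: 9 third-stops = 3 stops.

3 stops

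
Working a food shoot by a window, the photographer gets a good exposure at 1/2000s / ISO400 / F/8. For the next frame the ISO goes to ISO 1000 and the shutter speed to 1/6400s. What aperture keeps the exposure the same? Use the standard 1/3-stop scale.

ISO: 400 → 500 → 640 → 800 → 1000 — 1 1/3 stops higher (brighter).
Shutter speed: 1/2000 → 1/2500 → 1/3200 → 1/4000 → 1/5000 → 1/6400 — 1 2/3 stops shorter (darker).
Net change so far: 1/3 stop darker. Offset with the aperture: f/8 → f/7.1.

f/7.1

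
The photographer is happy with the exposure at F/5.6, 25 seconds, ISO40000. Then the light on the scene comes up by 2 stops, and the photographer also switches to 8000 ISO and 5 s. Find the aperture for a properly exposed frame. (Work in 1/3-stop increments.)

f/2.2

Scene light: 2 stops brighter.
ISO: 40000 → 32000 → 25600 → 20000 → 16000 → 12800 → 10000 → 8000 — 2 1/3 stops dropped (darker).
Shutter speed: 25 → 20 → 15 → 13 → 10 → 8 → 6 → 5 — 2 1/3 stops faster (darker).
Net so far: 2 2/3 stops darker. Aperture: f/5.6 → f/5 → f/4.5 → f/4 → f/3.5 → f/3.2 → f/2.8 → f/2.5 → f/2.2.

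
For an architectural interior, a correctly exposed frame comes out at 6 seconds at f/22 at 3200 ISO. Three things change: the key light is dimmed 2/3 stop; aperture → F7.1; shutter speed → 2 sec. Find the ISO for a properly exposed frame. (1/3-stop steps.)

ISO 1600

Scene light: 2/3 stop darker.
Aperture: f/22 → f/20 → f/18 → f/16 → f/14 → f/13 → f/11 → f/10 → f/9 → f/8 → f/7.1 — 3 1/3 stops larger aperture (brighter).
Shutter speed: 6 → 5 → 4 → 3.2 → 2.5 → 2 — 1 2/3 stops faster (darker).
Net so far: 1 stop brighter. ISO: 3200 → 2500 → 2000 → 1600.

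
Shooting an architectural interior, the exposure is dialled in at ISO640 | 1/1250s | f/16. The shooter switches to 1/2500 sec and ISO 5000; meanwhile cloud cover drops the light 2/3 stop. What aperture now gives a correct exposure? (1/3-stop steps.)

Scene light: 2/3 stop darker.
Shutter speed: 1/1250 → 1/1600 → 1/2000 → 1/2500 — 1 stop shorter (darker).
ISO: 640 → 800 → 1000 → 1250 → 1600 → 2000 → 2500 → 3200 → 4000 → 5000 — 3 stops raised (brighter).
Net so far: 1 1/3 stops brighter. Aperture: f/16 → f/18 → f/20 → f/22 → f/25.

f/25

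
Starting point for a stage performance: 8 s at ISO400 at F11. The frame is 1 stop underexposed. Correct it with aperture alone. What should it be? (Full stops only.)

Underexposed by 1 stop → need 1 stop brighter.
Aperture: f/11 → f/8.

f/8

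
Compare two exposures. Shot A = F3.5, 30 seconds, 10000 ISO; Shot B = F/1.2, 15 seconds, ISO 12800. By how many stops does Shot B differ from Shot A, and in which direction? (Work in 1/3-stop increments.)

Aperture: f/3.5 → f/3.2 → f/2.8 → f/2.5 → f/2.2 → f/2 → f/1.8 → f/1.6 → f/1.4 → f/1.2 — 3 stops opened up (brighter).
Shutter speed: 30 → 25 → 20 → 15 — 1 stop shorter (darker).
ISO: 10000 → 12800 — 1/3 stop raised (brighter).
Net: +3 −1 +1/3 = +2 1/3 stops.

2 1/3 stops brighter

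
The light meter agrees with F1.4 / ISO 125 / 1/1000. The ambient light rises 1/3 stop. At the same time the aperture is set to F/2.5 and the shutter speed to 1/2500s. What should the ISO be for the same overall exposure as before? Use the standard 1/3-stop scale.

Scene light: 1/3 stop brighter.
Aperture: f/1.4 → f/1.6 → f/1.8 → f/2 → f/2.2 → f/2.5 — 1 2/3 stops smaller aperture (darker).
Shutter speed: 1/1000 → 1/1250 → 1/1600 → 1/2000 → 1/2500 — 1 1/3 stops faster (darker).
Net so far: 2 2/3 stops darker. ISO: 125 → 160 → 200 → 250 → 320 → 400 → 500 → 640 → 800.

ISO 800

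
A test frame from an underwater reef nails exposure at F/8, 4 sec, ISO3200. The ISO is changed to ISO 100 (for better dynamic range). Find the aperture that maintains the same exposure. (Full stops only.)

f/1.4

ISO: 3200 → 1600 → 800 → 400 → 200 → 100 — 5 stops dropped (darker).
Need 5 stops brighter from the aperture: f/8 → f/5.6 → f/4 → f/2.8 → f/2 → f/1.4.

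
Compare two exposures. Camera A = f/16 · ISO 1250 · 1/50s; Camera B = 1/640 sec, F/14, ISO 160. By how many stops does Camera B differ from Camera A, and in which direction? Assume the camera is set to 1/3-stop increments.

6 1/3 stops darker

Aperture: f/16 → f/14 — 1/3 stop wider (brighter).
Shutter speed: 1/50 → 1/60 → 1/80 → 1/100 → 1/125 → 1/160 → 1/200 → 1/250 → 1/320 → 1/400 → 1/500 → 1/640 — 3 2/3 stops faster (darker).
ISO: 1250 → 1000 → 800 → 640 → 500 → 400 → 320 → 250 → 200 → 160 — 3 stops lower (darker).
Net: +1/3 −3 2/3 −3 = −6 1/3 stops.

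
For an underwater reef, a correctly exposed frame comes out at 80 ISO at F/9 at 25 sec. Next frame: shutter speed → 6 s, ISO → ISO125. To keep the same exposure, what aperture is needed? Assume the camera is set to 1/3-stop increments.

f/5.6

Shutter speed: 25 → 20 → 15 → 13 → 10 → 8 → 6 — 2 stops shorter (darker).
ISO: 80 → 100 → 125 — 2/3 stop higher (brighter).
Net change so far: 1 1/3 stops darker. Offset with the aperture: f/9 → f/8 → f/7.1 → f/6.3 → f/5.6.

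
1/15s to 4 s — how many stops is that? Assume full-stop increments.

6 stops

1/15 → 1/8 → 1/4 → 1/2 → 1 → 2 → 4 — count the steps: 6 stops.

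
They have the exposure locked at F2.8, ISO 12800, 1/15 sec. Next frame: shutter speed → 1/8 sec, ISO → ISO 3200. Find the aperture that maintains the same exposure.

f/2

Shutter speed: 1/15 → 1/8 — 1 stop slower (brighter).
ISO: 12800 → 6400 → 3200 — 2 stops lower (darker).
Net change so far: 1 stop darker. Offset with the aperture: f/2.8 → f/2.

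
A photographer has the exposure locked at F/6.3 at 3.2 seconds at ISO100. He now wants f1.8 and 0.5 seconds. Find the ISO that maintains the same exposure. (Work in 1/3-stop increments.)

Aperture: f/6.3 → f/5.6 → f/5 → f/4.5 → f/4 → f/3.5 → f/3.2 → f/2.8 → f/2.5 → f/2.2 → f/2 → f/1.8 — 3 2/3 stops opened up (brighter).
Shutter speed: 3.2 → 2.5 → 2 → 1.6 → 1.3 → 1 → 0.8 → 0.6 → 0.5 — 2 2/3 stops faster (darker).
Net change so far: 1 stop brighter. Offset with the ISO: 100 → 80 → 64 → 50.

ISO 50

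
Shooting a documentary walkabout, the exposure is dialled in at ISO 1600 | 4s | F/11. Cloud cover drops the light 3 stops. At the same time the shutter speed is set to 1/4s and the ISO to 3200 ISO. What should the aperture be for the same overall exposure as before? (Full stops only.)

f/1.4

Scene light: 3 stops darker.
Shutter speed: 4 → 2 → 1 → 1/2 → 1/4 — 4 stops shorter (darker).
ISO: 1600 → 3200 — 1 stop raised (brighter).
Net so far: 6 stops darker. Aperture: f/11 → f/8 → f/5.6 → f/4 → f/2.8 → f/2 → f/1.4.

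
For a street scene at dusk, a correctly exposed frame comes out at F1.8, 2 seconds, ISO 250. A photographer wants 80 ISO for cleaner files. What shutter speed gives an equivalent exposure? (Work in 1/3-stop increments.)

6 s

ISO: 250 → 200 → 160 → 125 → 100 → 80 — 1 2/3 stops lower (darker).
Need 1 2/3 stops brighter from the shutter speed: 2 → 2.5 → 3.2 → 4 → 5 → 6.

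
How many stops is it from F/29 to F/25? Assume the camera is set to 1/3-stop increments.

f/29 → f/25 — count the steps: 1 third-stops = 1/3 stop.

1/3 stop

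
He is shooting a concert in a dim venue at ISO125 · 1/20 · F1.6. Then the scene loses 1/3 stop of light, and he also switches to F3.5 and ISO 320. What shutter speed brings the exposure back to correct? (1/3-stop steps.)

1/8s

Scene light: 1/3 stop darker.
Aperture: f/1.6 → f/1.8 → f/2 → f/2.2 → f/2.5 → f/2.8 → f/3.2 → f/3.5 — 2 1/3 stops narrower (darker).
ISO: 125 → 160 → 200 → 250 → 320 — 1 1/3 stops higher (brighter).
Net so far: 1 1/3 stops darker. Shutter speed: 1/20 → 1/15 → 1/13 → 1/10 → 1/8.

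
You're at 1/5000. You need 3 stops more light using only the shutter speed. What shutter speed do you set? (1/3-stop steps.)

1/640s

Shutter speed: 1/5000 → 1/4000 → 1/3200 → 1/2500 → 1/2000 → 1/1600 → 1/1250 → 1/1000 → 1/800 → 1/640 — 3 stops longer (brighter).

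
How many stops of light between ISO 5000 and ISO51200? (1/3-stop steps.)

5000 → 6400 → 8000 → 10000 → 12800 → 16000 → 20000 → 25600 → 32000 → 40000 → 51200 — count the steps: 10 third-stops = 3 1/3 stops.

3 1/3 stops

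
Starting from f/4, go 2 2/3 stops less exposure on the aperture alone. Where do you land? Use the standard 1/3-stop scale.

Aperture: f/4 → f/4.5 → f/5 → f/5.6 → f/6.3 → f/7.1 → f/8 → f/9 → f/10 — 2 2/3 stops stopped down (darker).

f/10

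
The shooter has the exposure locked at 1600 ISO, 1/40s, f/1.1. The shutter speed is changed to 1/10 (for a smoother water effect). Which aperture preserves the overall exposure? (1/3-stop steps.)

Shutter speed: 1/40 → 1/30 → 1/25 → 1/20 → 1/15 → 1/13 → 1/10 — 2 stops slower (brighter).
Need 2 stops darker from the aperture: f/1.1 → f/1.2 → f/1.4 → f/1.6 → f/1.8 → f/2 → f/2.2.

f/2.2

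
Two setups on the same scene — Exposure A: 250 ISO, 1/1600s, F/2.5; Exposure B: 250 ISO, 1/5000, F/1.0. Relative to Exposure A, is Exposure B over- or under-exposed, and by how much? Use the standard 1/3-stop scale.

Aperture: f/2.5 → f/2.2 → f/2 → f/1.8 → f/1.6 → f/1.4 → f/1.2 → f/1.1 → f/1.0 — 2 2/3 stops larger aperture (brighter).
Shutter speed: 1/1600 → 1/2000 → 1/2500 → 1/3200 → 1/4000 → 1/5000 — 1 2/3 stops faster (darker).
ISO: unchanged.
Net: +2 2/3 −1 2/3 = +1 stop.

1 stop brighter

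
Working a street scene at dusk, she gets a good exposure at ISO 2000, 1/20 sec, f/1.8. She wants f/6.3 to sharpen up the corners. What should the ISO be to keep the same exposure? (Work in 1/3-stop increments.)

Aperture: f/1.8 → f/2 → f/2.2 → f/2.5 → f/2.8 → f/3.2 → f/3.5 → f/4 → f/4.5 → f/5 → f/5.6 → f/6.3 — 3 2/3 stops stopped down (darker).
Need 3 2/3 stops brighter from the ISO: 2000 → 2500 → 3200 → 4000 → 5000 → 6400 → 8000 → 10000 → 12800 → 16000 → 20000 → 25600.

ISO 25600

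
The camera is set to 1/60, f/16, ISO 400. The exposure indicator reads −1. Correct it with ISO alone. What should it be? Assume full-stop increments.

ISO 800

Underexposed by 1 stop → need 1 stop brighter.
ISO: 400 → 800.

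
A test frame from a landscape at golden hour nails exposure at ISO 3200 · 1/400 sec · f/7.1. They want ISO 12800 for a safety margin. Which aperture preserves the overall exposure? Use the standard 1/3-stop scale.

ISO: 3200 → 4000 → 5000 → 6400 → 8000 → 10000 → 12800 — 2 stops higher (brighter).
Need 2 stops darker from the aperture: f/7.1 → f/8 → f/9 → f/10 → f/11 → f/13 → f/14.

f/14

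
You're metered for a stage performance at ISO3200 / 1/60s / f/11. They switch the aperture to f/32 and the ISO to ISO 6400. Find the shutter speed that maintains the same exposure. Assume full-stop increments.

1/15s

Aperture: f/11 → f/16 → f/22 → f/32 — 3 stops narrower (darker).
ISO: 3200 → 6400 — 1 stop higher (brighter).
Net change so far: 2 stops darker. Offset with the shutter speed: 1/60 → 1/30 → 1/15.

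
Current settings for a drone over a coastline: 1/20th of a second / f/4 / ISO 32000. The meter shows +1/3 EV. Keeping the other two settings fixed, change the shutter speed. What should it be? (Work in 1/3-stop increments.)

1/25s

Overexposed by 1/3 stop → need 1/3 stop darker.
Shutter speed: 1/20 → 1/25.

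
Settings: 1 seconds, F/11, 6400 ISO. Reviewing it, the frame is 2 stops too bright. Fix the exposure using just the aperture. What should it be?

Overexposed by 2 stops → need 2 stops darker.
Aperture: f/11 → f/16 → f/22.

f/22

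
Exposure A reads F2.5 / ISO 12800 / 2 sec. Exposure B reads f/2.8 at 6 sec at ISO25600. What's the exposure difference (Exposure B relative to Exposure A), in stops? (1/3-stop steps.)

Aperture: f/2.5 → f/2.8 — 1/3 stop narrower (darker).
Shutter speed: 2 → 2.5 → 3.2 → 4 → 5 → 6 — 1 2/3 stops longer (brighter).
ISO: 12800 → 16000 → 20000 → 25600 — 1 stop raised (brighter).
Net: −1/3 +1 2/3 +1 = +2 1/3 stops.

2 1/3 stops brighter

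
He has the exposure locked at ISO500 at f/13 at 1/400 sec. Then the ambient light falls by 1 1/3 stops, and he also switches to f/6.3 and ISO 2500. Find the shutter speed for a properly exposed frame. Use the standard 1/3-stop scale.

1/3200s

Scene light: 1 1/3 stops darker.
Aperture: f/13 → f/11 → f/10 → f/9 → f/8 → f/7.1 → f/6.3 — 2 stops opened up (brighter).
ISO: 500 → 640 → 800 → 1000 → 1250 → 1600 → 2000 → 2500 — 2 1/3 stops raised (brighter).
Net so far: 3 stops brighter. Shutter speed: 1/400 → 1/500 → 1/640 → 1/800 → 1/1000 → 1/1250 → 1/1600 → 1/2000 → 1/2500 → 1/3200.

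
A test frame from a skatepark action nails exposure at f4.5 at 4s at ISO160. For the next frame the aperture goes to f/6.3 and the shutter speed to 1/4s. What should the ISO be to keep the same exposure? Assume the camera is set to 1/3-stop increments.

Aperture: f/4.5 → f/5 → f/5.6 → f/6.3 — 1 stop smaller aperture (darker).
Shutter speed: 4 → 3.2 → 2.5 → 2 → 1.6 → 1.3 → 1 → 0.8 → 0.6 → 0.5 → 0.4 → 0.3 → 1/4 — 4 stops faster (darker).
Net change so far: 5 stops darker. Offset with the ISO: 160 → 200 → 250 → 320 → 400 → 500 → 640 → 800 → 1000 → 1250 → 1600 → 2000 → 2500 → 3200 → 4000 → 5000.

ISO 5000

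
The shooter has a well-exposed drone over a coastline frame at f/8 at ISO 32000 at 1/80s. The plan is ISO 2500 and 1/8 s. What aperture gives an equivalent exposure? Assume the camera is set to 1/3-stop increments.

ISO: 32000 → 25600 → 20000 → 16000 → 12800 → 10000 → 8000 → 6400 → 5000 → 4000 → 3200 → 2500 — 3 2/3 stops dropped (darker).
Shutter speed: 1/80 → 1/60 → 1/50 → 1/40 → 1/30 → 1/25 → 1/20 → 1/15 → 1/13 → 1/10 → 1/8 — 3 1/3 stops longer (brighter).
Net change so far: 1/3 stop darker. Offset with the aperture: f/8 → f/7.1.

f/7.1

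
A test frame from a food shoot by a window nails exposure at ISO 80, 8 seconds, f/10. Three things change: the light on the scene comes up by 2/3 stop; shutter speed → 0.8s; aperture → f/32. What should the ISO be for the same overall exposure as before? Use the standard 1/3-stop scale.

ISO 5000

Scene light: 2/3 stop brighter.
Shutter speed: 8 → 6 → 5 → 4 → 3.2 → 2.5 → 2 → 1.6 → 1.3 → 1 → 0.8 — 3 1/3 stops shorter (darker).
Aperture: f/10 → f/11 → f/13 → f/14 → f/16 → f/18 → f/20 → f/22 → f/25 → f/29 → f/32 — 3 1/3 stops narrower (darker).
Net so far: 6 stops darker. ISO: 80 → 100 → 125 → 160 → 200 → 250 → 320 → 400 → 500 → 640 → 800 → 1000 → 1250 → 1600 → 2000 → 2500 → 3200 → 4000 → 5000.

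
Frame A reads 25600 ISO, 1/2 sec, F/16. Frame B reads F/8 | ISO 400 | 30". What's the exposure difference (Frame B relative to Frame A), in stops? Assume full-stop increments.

Aperture: f/16 → f/11 → f/8 — 2 stops larger aperture (brighter).
Shutter speed: 1/2 → 1 → 2 → 4 → 8 → 15 → 30 — 6 stops slower (brighter).
ISO: 25600 → 12800 → 6400 → 3200 → 1600 → 800 → 400 — 6 stops dropped (darker).
Net: +2 +6 −6 = +2 stops.

2 stops brighter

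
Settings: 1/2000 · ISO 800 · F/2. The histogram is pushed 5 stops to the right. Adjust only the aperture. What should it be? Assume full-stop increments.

Overexposed by 5 stops → need 5 stops darker.
Aperture: f/2 → f/2.8 → f/4 → f/5.6 → f/8 → f/11.

f/11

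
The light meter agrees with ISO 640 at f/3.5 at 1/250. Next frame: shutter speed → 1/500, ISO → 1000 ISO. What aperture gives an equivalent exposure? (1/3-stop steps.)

Shutter speed: 1/250 → 1/320 → 1/400 → 1/500 — 1 stop faster (darker).
ISO: 640 → 800 → 1000 — 2/3 stop raised (brighter).
Net change so far: 1/3 stop darker. Offset with the aperture: f/3.5 → f/3.2.

f/3.2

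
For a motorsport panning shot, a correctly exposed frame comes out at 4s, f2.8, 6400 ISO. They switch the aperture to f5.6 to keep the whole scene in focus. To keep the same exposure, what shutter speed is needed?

15 s

Aperture: f/2.8 → f/4 → f/5.6 — 2 stops stopped down (darker).
Need 2 stops brighter from the shutter speed: 4 → 8 → 15.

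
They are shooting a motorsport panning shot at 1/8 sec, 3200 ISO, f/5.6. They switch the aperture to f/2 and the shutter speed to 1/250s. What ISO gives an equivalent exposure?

ISO 12800

Aperture: f/5.6 → f/4 → f/2.8 → f/2 — 3 stops opened up (brighter).
Shutter speed: 1/8 → 1/15 → 1/30 → 1/60 → 1/125 → 1/250 — 5 stops faster (darker).
Net change so far: 2 stops darker. Offset with the ISO: 3200 → 6400 → 12800.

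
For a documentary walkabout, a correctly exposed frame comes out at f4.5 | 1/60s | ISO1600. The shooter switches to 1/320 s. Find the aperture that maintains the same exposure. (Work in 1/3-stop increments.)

f/2

Shutter speed: 1/60 → 1/80 → 1/100 → 1/125 → 1/160 → 1/200 → 1/250 → 1/320 — 2 1/3 stops faster (darker).
Need 2 1/3 stops brighter from the aperture: f/4.5 → f/4 → f/3.5 → f/3.2 → f/2.8 → f/2.5 → f/2.2 → f/2.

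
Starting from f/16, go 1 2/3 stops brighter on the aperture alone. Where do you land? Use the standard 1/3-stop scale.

f/9

Aperture: f/16 → f/14 → f/13 → f/11 → f/10 → f/9 — 1 2/3 stops larger aperture (brighter).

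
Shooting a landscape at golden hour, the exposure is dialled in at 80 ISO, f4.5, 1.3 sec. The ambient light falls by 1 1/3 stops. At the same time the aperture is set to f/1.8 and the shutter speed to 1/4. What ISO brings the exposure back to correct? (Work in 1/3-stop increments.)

ISO 160

Scene light: 1 1/3 stops darker.
Aperture: f/4.5 → f/4 → f/3.5 → f/3.2 → f/2.8 → f/2.5 → f/2.2 → f/2 → f/1.8 — 2 2/3 stops opened up (brighter).
Shutter speed: 1.3 → 1 → 0.8 → 0.6 → 0.5 → 0.4 → 0.3 → 1/4 — 2 1/3 stops shorter (darker).
Net so far: 1 stop darker. ISO: 80 → 100 → 125 → 160.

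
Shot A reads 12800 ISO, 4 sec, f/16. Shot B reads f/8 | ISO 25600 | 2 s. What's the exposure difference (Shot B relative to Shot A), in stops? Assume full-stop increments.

2 stops brighter

Aperture: f/16 → f/11 → f/8 — 2 stops opened up (brighter).
Shutter speed: 4 → 2 — 1 stop faster (darker).
ISO: 12800 → 25600 — 1 stop raised (brighter).
Net: +2 −1 +1 = +2 stops.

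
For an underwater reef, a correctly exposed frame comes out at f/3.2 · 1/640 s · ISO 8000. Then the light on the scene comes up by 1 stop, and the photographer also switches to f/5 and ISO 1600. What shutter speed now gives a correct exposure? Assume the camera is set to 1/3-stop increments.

Scene light: 1 stop brighter.
Aperture: f/3.2 → f/3.5 → f/4 → f/4.5 → f/5 — 1 1/3 stops stopped down (darker).
ISO: 8000 → 6400 → 5000 → 4000 → 3200 → 2500 → 2000 → 1600 — 2 1/3 stops lower (darker).
Net so far: 2 2/3 stops darker. Shutter speed: 1/640 → 1/500 → 1/400 → 1/320 → 1/250 → 1/200 → 1/160 → 1/125 → 1/100.

1/100s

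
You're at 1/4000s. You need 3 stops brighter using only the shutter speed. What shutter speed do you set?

1/500s

Shutter speed: 1/4000 → 1/2000 → 1/1000 → 1/500 — 3 stops slower (brighter).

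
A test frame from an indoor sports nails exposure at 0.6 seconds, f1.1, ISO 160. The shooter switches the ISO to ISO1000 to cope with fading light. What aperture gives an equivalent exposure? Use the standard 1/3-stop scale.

f/2.8

ISO: 160 → 200 → 250 → 320 → 400 → 500 → 640 → 800 → 1000 — 2 2/3 stops raised (brighter).
Need 2 2/3 stops darker from the aperture: f/1.1 → f/1.2 → f/1.4 → f/1.6 → f/1.8 → f/2 → f/2.2 → f/2.5 → f/2.8.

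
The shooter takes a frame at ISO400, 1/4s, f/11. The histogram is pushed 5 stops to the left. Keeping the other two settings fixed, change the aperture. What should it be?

Underexposed by 5 stops → need 5 stops brighter.
Aperture: f/11 → f/8 → f/5.6 → f/4 → f/2.8 → f/2.

f/2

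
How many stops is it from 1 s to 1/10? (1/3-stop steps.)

3 1/3 stops

1 → 0.8 → 0.6 → 0.5 → 0.4 → 0.3 → 1/4 → 1/5 → 1/6 → 1/8 → 1/10 — count the steps: 10 third-stops = 3 1/3 stops.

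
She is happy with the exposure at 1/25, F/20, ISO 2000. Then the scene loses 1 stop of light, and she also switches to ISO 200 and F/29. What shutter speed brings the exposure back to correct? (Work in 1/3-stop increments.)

Scene light: 1 stop darker.
ISO: 2000 → 1600 → 1250 → 1000 → 800 → 640 → 500 → 400 → 320 → 250 → 200 — 3 1/3 stops dropped (darker).
Aperture: f/20 → f/22 → f/25 → f/29 — 1 stop narrower (darker).
Net so far: 5 1/3 stops darker. Shutter speed: 1/25 → 1/20 → 1/15 → 1/13 → 1/10 → 1/8 → 1/6 → 1/5 → 1/4 → 0.3 → 0.4 → 0.5 → 0.6 → 0.8 → 1 → 1.3 → 1.6.

1.6 s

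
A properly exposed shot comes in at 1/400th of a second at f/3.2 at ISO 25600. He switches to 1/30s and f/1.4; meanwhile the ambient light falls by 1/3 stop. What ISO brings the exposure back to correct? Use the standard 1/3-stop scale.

ISO 500

Scene light: 1/3 stop darker.
Shutter speed: 1/400 → 1/320 → 1/250 → 1/200 → 1/160 → 1/125 → 1/100 → 1/80 → 1/60 → 1/50 → 1/40 → 1/30 — 3 2/3 stops longer (brighter).
Aperture: f/3.2 → f/2.8 → f/2.5 → f/2.2 → f/2 → f/1.8 → f/1.6 → f/1.4 — 2 1/3 stops larger aperture (brighter).
Net so far: 5 2/3 stops brighter. ISO: 25600 → 20000 → 16000 → 12800 → 10000 → 8000 → 6400 → 5000 → 4000 → 3200 → 2500 → 2000 → 1600 → 1250 → 1000 → 800 → 640 → 500.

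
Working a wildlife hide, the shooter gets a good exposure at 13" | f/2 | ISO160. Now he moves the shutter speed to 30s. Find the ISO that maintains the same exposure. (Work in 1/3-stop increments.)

ISO 64

Shutter speed: 13 → 15 → 20 → 25 → 30 — 1 1/3 stops longer (brighter).
Need 1 1/3 stops darker from the ISO: 160 → 125 → 100 → 80 → 64.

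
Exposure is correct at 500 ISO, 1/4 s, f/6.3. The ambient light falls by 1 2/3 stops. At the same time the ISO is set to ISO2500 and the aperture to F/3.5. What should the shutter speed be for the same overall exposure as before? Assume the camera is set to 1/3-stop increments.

1/20s

Scene light: 1 2/3 stops darker.
ISO: 500 → 640 → 800 → 1000 → 1250 → 1600 → 2000 → 2500 — 2 1/3 stops raised (brighter).
Aperture: f/6.3 → f/5.6 → f/5 → f/4.5 → f/4 → f/3.5 — 1 2/3 stops opened up (brighter).
Net so far: 2 1/3 stops brighter. Shutter speed: 1/4 → 1/5 → 1/6 → 1/8 → 1/10 → 1/13 → 1/15 → 1/20.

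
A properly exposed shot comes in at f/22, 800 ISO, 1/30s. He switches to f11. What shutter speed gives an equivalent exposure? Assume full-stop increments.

Aperture: f/22 → f/16 → f/11 — 2 stops opened up (brighter).
Need 2 stops darker from the shutter speed: 1/30 → 1/60 → 1/125.

1/125s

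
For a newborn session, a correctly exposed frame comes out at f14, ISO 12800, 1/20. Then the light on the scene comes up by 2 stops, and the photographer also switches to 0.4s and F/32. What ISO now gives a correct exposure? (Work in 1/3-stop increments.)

ISO 2000

Scene light: 2 stops brighter.
Shutter speed: 1/20 → 1/15 → 1/13 → 1/10 → 1/8 → 1/6 → 1/5 → 1/4 → 0.3 → 0.4 — 3 stops slower (brighter).
Aperture: f/14 → f/16 → f/18 → f/20 → f/22 → f/25 → f/29 → f/32 — 2 1/3 stops narrower (darker).
Net so far: 2 2/3 stops brighter. ISO: 12800 → 10000 → 8000 → 6400 → 5000 → 4000 → 3200 → 2500 → 2000.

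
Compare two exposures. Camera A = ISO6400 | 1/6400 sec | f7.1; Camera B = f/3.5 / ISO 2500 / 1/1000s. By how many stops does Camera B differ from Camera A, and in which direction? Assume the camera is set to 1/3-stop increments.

Aperture: f/7.1 → f/6.3 → f/5.6 → f/5 → f/4.5 → f/4 → f/3.5 — 2 stops wider (brighter).
Shutter speed: 1/6400 → 1/5000 → 1/4000 → 1/3200 → 1/2500 → 1/2000 → 1/1600 → 1/1250 → 1/1000 — 2 2/3 stops slower (brighter).
ISO: 6400 → 5000 → 4000 → 3200 → 2500 — 1 1/3 stops dropped (darker).
Net: +2 +2 2/3 −1 1/3 = +3 1/3 stops.

3 1/3 stops brighter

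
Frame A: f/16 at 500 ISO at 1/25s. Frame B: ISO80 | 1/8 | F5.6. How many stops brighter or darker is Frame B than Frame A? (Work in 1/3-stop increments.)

Aperture: f/16 → f/14 → f/13 → f/11 → f/10 → f/9 → f/8 → f/7.1 → f/6.3 → f/5.6 — 3 stops wider (brighter).
Shutter speed: 1/25 → 1/20 → 1/15 → 1/13 → 1/10 → 1/8 — 1 2/3 stops slower (brighter).
ISO: 500 → 400 → 320 → 250 → 200 → 160 → 125 → 100 → 80 — 2 2/3 stops dropped (darker).
Net: +3 +1 2/3 −2 2/3 = +2 stops.

2 stops brighter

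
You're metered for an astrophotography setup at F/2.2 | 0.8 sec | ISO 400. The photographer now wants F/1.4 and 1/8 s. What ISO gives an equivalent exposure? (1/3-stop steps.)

Aperture: f/2.2 → f/2 → f/1.8 → f/1.6 → f/1.4 — 1 1/3 stops opened up (brighter).
Shutter speed: 0.8 → 0.6 → 0.5 → 0.4 → 0.3 → 1/4 → 1/5 → 1/6 → 1/8 — 2 2/3 stops shorter (darker).
Net change so far: 1 1/3 stops darker. Offset with the ISO: 400 → 500 → 640 → 800 → 1000.

ISO 1000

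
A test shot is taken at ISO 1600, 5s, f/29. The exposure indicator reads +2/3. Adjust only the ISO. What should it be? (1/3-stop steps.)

ISO 1000

Overexposed by 2/3 stop → need 2/3 stop darker.
ISO: 1600 → 1250 → 1000.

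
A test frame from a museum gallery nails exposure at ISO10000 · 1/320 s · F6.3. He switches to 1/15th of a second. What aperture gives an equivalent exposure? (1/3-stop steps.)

f/29

Shutter speed: 1/320 → 1/250 → 1/200 → 1/160 → 1/125 → 1/100 → 1/80 → 1/60 → 1/50 → 1/40 → 1/30 → 1/25 → 1/20 → 1/15 — 4 1/3 stops slower (brighter).
Need 4 1/3 stops darker from the aperture: f/6.3 → f/7.1 → f/8 → f/9 → f/10 → f/11 → f/13 → f/14 → f/16 → f/18 → f/20 → f/22 → f/25 → f/29.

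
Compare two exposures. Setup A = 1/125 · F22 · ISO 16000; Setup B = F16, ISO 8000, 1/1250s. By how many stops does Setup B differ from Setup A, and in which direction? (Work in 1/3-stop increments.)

3 1/3 stops darker

Aperture: f/22 → f/20 → f/18 → f/16 — 1 stop larger aperture (brighter).
Shutter speed: 1/125 → 1/160 → 1/200 → 1/250 → 1/320 → 1/400 → 1/500 → 1/640 → 1/800 → 1/1000 → 1/1250 — 3 1/3 stops faster (darker).
ISO: 16000 → 12800 → 10000 → 8000 — 1 stop lower (darker).
Net: +1 −3 1/3 −1 = −3 1/3 stops.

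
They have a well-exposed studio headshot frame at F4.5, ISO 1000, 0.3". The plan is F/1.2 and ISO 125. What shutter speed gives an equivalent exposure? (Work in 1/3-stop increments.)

Aperture: f/4.5 → f/4 → f/3.5 → f/3.2 → f/2.8 → f/2.5 → f/2.2 → f/2 → f/1.8 → f/1.6 → f/1.4 → f/1.2 — 3 2/3 stops opened up (brighter).
ISO: 1000 → 800 → 640 → 500 → 400 → 320 → 250 → 200 → 160 → 125 — 3 stops lower (darker).
Net change so far: 2/3 stop brighter. Offset with the shutter speed: 0.3 → 1/4 → 1/5.

1/5s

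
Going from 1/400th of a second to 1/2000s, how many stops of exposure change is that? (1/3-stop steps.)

2 1/3 stops

1/400 → 1/500 → 1/640 → 1/800 → 1/1000 → 1/1250 → 1/1600 → 1/2000 — count the steps: 7 third-stops = 2 1/3 stops.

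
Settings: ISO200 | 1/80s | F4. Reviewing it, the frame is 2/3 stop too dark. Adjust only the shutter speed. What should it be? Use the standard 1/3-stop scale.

1/50s

Underexposed by 2/3 stop → need 2/3 stop brighter.
Shutter speed: 1/80 → 1/60 → 1/50.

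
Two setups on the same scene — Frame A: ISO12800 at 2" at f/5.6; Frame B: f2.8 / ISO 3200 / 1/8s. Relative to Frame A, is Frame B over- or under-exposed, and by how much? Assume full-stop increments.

Aperture: f/5.6 → f/4 → f/2.8 — 2 stops opened up (brighter).
Shutter speed: 2 → 1 → 1/2 → 1/4 → 1/8 — 4 stops shorter (darker).
ISO: 12800 → 6400 → 3200 — 2 stops dropped (darker).
Net: +2 −4 −2 = −4 stops.

4 stops darker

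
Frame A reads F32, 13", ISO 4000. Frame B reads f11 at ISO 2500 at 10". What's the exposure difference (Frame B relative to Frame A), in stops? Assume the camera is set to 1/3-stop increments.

2 stops brighter

Aperture: f/32 → f/29 → f/25 → f/22 → f/20 → f/18 → f/16 → f/14 → f/13 → f/11 — 3 stops opened up (brighter).
Shutter speed: 13 → 10 — 1/3 stop shorter (darker).
ISO: 4000 → 3200 → 2500 — 2/3 stop dropped (darker).
Net: +3 −1/3 −2/3 = +2 stops.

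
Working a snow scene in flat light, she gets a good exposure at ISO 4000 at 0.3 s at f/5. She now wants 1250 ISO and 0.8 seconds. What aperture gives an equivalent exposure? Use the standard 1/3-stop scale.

ISO: 4000 → 3200 → 2500 → 2000 → 1600 → 1250 — 1 2/3 stops dropped (darker).
Shutter speed: 0.3 → 0.4 → 0.5 → 0.6 → 0.8 — 1 1/3 stops longer (brighter).
Net change so far: 1/3 stop darker. Offset with the aperture: f/5 → f/4.5.

f/4.5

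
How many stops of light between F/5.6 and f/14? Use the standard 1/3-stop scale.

2 2/3 stops

f/5.6 → f/6.3 → f/7.1 → f/8 → f/9 → f/10 → f/11 → f/13 → f/14 — count the steps: 8 third-stops = 2 2/3 stops.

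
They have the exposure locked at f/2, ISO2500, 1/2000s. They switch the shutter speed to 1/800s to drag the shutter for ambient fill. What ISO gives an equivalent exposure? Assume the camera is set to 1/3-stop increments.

ISO 1000

Shutter speed: 1/2000 → 1/1600 → 1/1250 → 1/1000 → 1/800 — 1 1/3 stops longer (brighter).
Need 1 1/3 stops darker from the ISO: 2500 → 2000 → 1600 → 1250 → 1000.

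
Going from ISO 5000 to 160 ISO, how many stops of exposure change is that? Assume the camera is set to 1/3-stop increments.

5000 → 4000 → 3200 → 2500 → 2000 → 1600 → 1250 → 1000 → 800 → 640 → 500 → 400 → 320 → 250 → 200 → 160 — count the steps: 15 third-stops = 5 stops.

5 stops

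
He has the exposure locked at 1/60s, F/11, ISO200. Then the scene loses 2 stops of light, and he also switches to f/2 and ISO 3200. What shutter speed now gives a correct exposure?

1/8000s

Scene light: 2 stops darker.
Aperture: f/11 → f/8 → f/5.6 → f/4 → f/2.8 → f/2 — 5 stops wider (brighter).
ISO: 200 → 400 → 800 → 1600 → 3200 — 4 stops higher (brighter).
Net so far: 7 stops brighter. Shutter speed: 1/60 → 1/125 → 1/250 → 1/500 → 1/1000 → 1/2000 → 1/4000 → 1/8000.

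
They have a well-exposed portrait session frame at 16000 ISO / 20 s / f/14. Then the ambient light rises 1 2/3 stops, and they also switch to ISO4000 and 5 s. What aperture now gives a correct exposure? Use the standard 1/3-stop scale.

Scene light: 1 2/3 stops brighter.
ISO: 16000 → 12800 → 10000 → 8000 → 6400 → 5000 → 4000 — 2 stops lower (darker).
Shutter speed: 20 → 15 → 13 → 10 → 8 → 6 → 5 — 2 stops shorter (darker).
Net so far: 2 1/3 stops darker. Aperture: f/14 → f/13 → f/11 → f/10 → f/9 → f/8 → f/7.1 → f/6.3.

f/6.3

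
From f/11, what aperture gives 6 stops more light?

Aperture: f/11 → f/8 → f/5.6 → f/4 → f/2.8 → f/2 → f/1.4 — 6 stops wider (brighter).

f/1.4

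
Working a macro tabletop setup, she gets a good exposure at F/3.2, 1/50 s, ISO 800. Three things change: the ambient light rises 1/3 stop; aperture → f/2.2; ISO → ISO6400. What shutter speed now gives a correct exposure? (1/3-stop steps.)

Scene light: 1/3 stop brighter.
Aperture: f/3.2 → f/2.8 → f/2.5 → f/2.2 — 1 stop wider (brighter).
ISO: 800 → 1000 → 1250 → 1600 → 2000 → 2500 → 3200 → 4000 → 5000 → 6400 — 3 stops higher (brighter).
Net so far: 4 1/3 stops brighter. Shutter speed: 1/50 → 1/60 → 1/80 → 1/100 → 1/125 → 1/160 → 1/200 → 1/250 → 1/320 → 1/400 → 1/500 → 1/640 → 1/800 → 1/1000.

1/1000s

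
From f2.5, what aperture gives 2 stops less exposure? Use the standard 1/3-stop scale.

Aperture: f/2.5 → f/2.8 → f/3.2 → f/3.5 → f/4 → f/4.5 → f/5 — 2 stops stopped down (darker).

f/5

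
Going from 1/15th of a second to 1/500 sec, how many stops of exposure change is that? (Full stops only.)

1/15 → 1/30 → 1/60 → 1/125 → 1/250 → 1/500 — count the steps: 5 stops.

5 stops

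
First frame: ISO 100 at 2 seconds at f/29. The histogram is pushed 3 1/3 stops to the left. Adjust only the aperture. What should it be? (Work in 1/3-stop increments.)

Underexposed by 3 1/3 stops → need 3 1/3 stops brighter.
Aperture: f/29 → f/25 → f/22 → f/20 → f/18 → f/16 → f/14 → f/13 → f/11 → f/10 → f/9.

f/9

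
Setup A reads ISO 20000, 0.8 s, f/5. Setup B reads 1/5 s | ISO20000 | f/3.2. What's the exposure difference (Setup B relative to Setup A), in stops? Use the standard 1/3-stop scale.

Aperture: f/5 → f/4.5 → f/4 → f/3.5 → f/3.2 — 1 1/3 stops wider (brighter).
Shutter speed: 0.8 → 0.6 → 0.5 → 0.4 → 0.3 → 1/4 → 1/5 — 2 stops faster (darker).
ISO: unchanged.
Net: +1 1/3 −2 = −2/3 stops.

2/3 stop darker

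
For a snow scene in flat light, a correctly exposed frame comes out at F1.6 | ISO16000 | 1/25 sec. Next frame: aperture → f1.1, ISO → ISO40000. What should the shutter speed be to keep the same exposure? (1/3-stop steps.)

Aperture: f/1.6 → f/1.4 → f/1.2 → f/1.1 — 1 stop wider (brighter).
ISO: 16000 → 20000 → 25600 → 32000 → 40000 — 1 1/3 stops higher (brighter).
Net change so far: 2 1/3 stops brighter. Offset with the shutter speed: 1/25 → 1/30 → 1/40 → 1/50 → 1/60 → 1/80 → 1/100 → 1/125.

1/125s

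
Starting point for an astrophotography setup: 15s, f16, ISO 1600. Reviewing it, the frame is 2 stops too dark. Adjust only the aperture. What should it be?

f/8

Underexposed by 2 stops → need 2 stops brighter.
Aperture: f/16 → f/11 → f/8.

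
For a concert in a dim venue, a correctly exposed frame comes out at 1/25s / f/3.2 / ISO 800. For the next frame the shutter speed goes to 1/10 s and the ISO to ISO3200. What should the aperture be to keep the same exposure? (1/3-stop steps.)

Shutter speed: 1/25 → 1/20 → 1/15 → 1/13 → 1/10 — 1 1/3 stops longer (brighter).
ISO: 800 → 1000 → 1250 → 1600 → 2000 → 2500 → 3200 — 2 stops raised (brighter).
Net change so far: 3 1/3 stops brighter. Offset with the aperture: f/3.2 → f/3.5 → f/4 → f/4.5 → f/5 → f/5.6 → f/6.3 → f/7.1 → f/8 → f/9 → f/10.

f/10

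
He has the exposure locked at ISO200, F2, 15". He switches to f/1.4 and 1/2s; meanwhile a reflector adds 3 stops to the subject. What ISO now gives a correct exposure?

Scene light: 3 stops brighter.
Aperture: f/2 → f/1.4 — 1 stop wider (brighter).
Shutter speed: 15 → 8 → 4 → 2 → 1 → 1/2 — 5 stops shorter (darker).
Net so far: 1 stop darker. ISO: 200 → 400.

ISO 400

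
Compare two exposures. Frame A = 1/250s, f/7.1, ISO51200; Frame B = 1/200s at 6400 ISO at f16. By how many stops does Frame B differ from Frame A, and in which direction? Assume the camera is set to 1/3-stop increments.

5 stops darker

Aperture: f/7.1 → f/8 → f/9 → f/10 → f/11 → f/13 → f/14 → f/16 — 2 1/3 stops narrower (darker).
Shutter speed: 1/250 → 1/200 — 1/3 stop longer (brighter).
ISO: 51200 → 40000 → 32000 → 25600 → 20000 → 16000 → 12800 → 10000 → 8000 → 6400 — 3 stops lower (darker).
Net: −2 1/3 +1/3 −3 = −5 stops.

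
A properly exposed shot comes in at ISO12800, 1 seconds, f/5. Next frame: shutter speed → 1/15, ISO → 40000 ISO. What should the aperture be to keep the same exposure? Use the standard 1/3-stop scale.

Shutter speed: 1 → 0.8 → 0.6 → 0.5 → 0.4 → 0.3 → 1/4 → 1/5 → 1/6 → 1/8 → 1/10 → 1/13 → 1/15 — 4 stops faster (darker).
ISO: 12800 → 16000 → 20000 → 25600 → 32000 → 40000 — 1 2/3 stops raised (brighter).
Net change so far: 2 1/3 stops darker. Offset with the aperture: f/5 → f/4.5 → f/4 → f/3.5 → f/3.2 → f/2.8 → f/2.5 → f/2.2.

f/2.2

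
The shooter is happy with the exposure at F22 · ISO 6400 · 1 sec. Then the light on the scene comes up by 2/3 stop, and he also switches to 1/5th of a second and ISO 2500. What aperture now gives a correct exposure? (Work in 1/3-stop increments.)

Scene light: 2/3 stop brighter.
Shutter speed: 1 → 0.8 → 0.6 → 0.5 → 0.4 → 0.3 → 1/4 → 1/5 — 2 1/3 stops shorter (darker).
ISO: 6400 → 5000 → 4000 → 3200 → 2500 — 1 1/3 stops lower (darker).
Net so far: 3 stops darker. Aperture: f/22 → f/20 → f/18 → f/16 → f/14 → f/13 → f/11 → f/10 → f/9 → f/8.

f/8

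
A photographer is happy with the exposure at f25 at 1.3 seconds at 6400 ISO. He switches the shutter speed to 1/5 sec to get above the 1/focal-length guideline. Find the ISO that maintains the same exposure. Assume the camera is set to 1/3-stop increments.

Shutter speed: 1.3 → 1 → 0.8 → 0.6 → 0.5 → 0.4 → 0.3 → 1/4 → 1/5 — 2 2/3 stops faster (darker).
Need 2 2/3 stops brighter from the ISO: 6400 → 8000 → 10000 → 12800 → 16000 → 20000 → 25600 → 32000 → 40000.

ISO 40000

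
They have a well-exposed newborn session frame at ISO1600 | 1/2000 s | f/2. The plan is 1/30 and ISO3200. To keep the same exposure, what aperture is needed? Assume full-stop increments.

f/22

Shutter speed: 1/2000 → 1/1000 → 1/500 → 1/250 → 1/125 → 1/60 → 1/30 — 6 stops longer (brighter).
ISO: 1600 → 3200 — 1 stop raised (brighter).
Net change so far: 7 stops brighter. Offset with the aperture: f/2 → f/2.8 → f/4 → f/5.6 → f/8 → f/11 → f/16 → f/22.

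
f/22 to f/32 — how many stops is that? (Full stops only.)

1 stop

f/22 → f/32 — count the steps: 1 stop.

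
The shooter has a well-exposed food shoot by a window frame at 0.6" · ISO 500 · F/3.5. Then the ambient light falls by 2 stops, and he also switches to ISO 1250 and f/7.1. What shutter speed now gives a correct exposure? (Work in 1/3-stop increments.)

4 s

Scene light: 2 stops darker.
ISO: 500 → 640 → 800 → 1000 → 1250 — 1 1/3 stops raised (brighter).
Aperture: f/3.5 → f/4 → f/4.5 → f/5 → f/5.6 → f/6.3 → f/7.1 — 2 stops narrower (darker).
Net so far: 2 2/3 stops darker. Shutter speed: 0.6 → 0.8 → 1 → 1.3 → 1.6 → 2 → 2.5 → 3.2 → 4.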